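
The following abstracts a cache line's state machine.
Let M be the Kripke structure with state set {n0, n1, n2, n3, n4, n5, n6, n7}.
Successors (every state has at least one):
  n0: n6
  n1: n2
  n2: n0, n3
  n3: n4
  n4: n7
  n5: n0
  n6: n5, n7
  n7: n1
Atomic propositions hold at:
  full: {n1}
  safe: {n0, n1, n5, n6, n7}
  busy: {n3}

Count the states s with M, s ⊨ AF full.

AF full: least fixpoint, start Z0 = {n1}, add states with every successor in Z. Z1 = {n1, n7}; Z2 = {n1, n4, n7}; Z3 = {n1, n3, n4, n7}; fixed.
Sat(AF full) = {n1, n3, n4, n7}
|Sat(AF full)| = |{n1, n3, n4, n7}| = 4.

4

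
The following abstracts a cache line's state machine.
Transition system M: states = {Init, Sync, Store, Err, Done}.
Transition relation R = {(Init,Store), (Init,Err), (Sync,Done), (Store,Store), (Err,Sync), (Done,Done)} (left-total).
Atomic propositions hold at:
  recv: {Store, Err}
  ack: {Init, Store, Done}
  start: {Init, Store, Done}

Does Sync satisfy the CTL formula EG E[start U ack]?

No

E[start U ack]: least fixpoint, start Z0 = Sat(ack) = {Init, Store, Done}, add states in Sat(start) with some successor in Z. Already a fixed point.
Sat(E[start U ack]) = {Init, Store, Done}
EG E[start U ack]: greatest fixpoint, start Z0 = {Init, Store, Done}, keep only states in Sat with some successor in Z. Already a fixed point.
Sat(EG E[start U ack]) = {Init, Store, Done}
Sync ∉ Sat(EG E[start U ack]) = {Init, Store, Done}, so the formula does not hold at Sync.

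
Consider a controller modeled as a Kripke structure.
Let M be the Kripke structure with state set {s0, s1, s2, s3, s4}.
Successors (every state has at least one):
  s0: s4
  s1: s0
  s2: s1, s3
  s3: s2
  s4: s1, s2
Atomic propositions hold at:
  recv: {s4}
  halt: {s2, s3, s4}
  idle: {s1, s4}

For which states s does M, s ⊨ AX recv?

Sat(AX recv) = {s : every successor in {s4}} = {s0}

{s0}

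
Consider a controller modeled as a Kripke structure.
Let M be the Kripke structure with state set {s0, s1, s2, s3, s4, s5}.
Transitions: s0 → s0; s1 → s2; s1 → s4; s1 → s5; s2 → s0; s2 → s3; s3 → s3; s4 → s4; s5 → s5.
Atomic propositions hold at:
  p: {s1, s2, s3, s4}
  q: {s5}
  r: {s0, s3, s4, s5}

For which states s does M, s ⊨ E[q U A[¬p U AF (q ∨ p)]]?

Sat(¬p) = {s0, s5}
Sat(q ∨ p) = {s1, s2, s3, s4, s5}
AF (q ∨ p): least fixpoint, start Z0 = {s1, s2, s3, s4, s5}, add states with every successor in Z. Already a fixed point.
Sat(AF (q ∨ p)) = {s1, s2, s3, s4, s5}
A[¬p U AF (q ∨ p)]: least fixpoint, start Z0 = Sat(AF (q ∨ p)) = {s1, s2, s3, s4, s5}, add states in Sat(¬p) with every successor in Z. Already a fixed point.
Sat(A[¬p U AF (q ∨ p)]) = {s1, s2, s3, s4, s5}
E[q U A[¬p U AF (q ∨ p)]]: least fixpoint, start Z0 = Sat(A[¬p U AF (q ∨ p)]) = {s1, s2, s3, s4, s5}, add states in Sat(q) with some successor in Z. Already a fixed point.
Sat(E[q U A[¬p U AF (q ∨ p)]]) = {s1, s2, s3, s4, s5}

{s1, s2, s3, s4, s5}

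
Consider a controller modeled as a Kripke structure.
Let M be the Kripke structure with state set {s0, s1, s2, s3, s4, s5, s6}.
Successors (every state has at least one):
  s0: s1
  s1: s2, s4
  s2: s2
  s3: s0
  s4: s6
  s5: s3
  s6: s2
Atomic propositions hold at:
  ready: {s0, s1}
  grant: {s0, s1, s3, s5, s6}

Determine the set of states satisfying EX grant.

Sat(EX grant) = {s : some successor in {s0, s1, s3, s5, s6}} = {s0, s3, s4, s5}

{s0, s3, s4, s5}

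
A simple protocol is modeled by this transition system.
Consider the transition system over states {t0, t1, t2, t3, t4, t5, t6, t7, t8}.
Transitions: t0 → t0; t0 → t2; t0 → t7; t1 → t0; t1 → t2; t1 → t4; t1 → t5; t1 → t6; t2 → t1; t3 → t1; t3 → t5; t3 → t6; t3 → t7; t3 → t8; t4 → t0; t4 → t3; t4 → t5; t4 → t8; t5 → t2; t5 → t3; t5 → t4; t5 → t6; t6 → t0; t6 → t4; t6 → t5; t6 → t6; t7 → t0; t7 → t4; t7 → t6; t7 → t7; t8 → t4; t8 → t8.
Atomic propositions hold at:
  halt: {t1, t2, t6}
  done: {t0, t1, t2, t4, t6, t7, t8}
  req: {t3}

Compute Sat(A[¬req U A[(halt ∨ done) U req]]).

Sat(¬req) = {t0, t1, t2, t4, t5, t6, t7, t8}
Sat(halt ∨ done) = {t0, t1, t2, t4, t6, t7, t8}
A[(halt ∨ done) U req]: least fixpoint, start Z0 = Sat(req) = {t3}, add states in Sat(halt ∨ done) with every successor in Z. Already a fixed point.
Sat(A[(halt ∨ done) U req]) = {t3}
A[¬req U A[(halt ∨ done) U req]]: least fixpoint, start Z0 = Sat(A[(halt ∨ done) U req]) = {t3}, add states in Sat(¬req) with every successor in Z. Already a fixed point.
Sat(A[¬req U A[(halt ∨ done) U req]]) = {t3}

{t3}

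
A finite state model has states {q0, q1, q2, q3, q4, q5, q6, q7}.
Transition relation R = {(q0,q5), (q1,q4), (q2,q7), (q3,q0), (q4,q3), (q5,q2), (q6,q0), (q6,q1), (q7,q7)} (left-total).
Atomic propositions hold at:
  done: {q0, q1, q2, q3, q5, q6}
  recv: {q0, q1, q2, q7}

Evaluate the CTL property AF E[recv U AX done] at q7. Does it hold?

No

Sat(AX done) = {s : every successor in {q0, q1, q2, q3, q5, q6}} = {q0, q3, q4, q5, q6}
E[recv U AX done]: least fixpoint, start Z0 = Sat(AX done) = {q0, q3, q4, q5, q6}, add states in Sat(recv) with some successor in Z. Z1 = {q0, q1, q3, q4, q5, q6}; fixed.
Sat(E[recv U AX done]) = {q0, q1, q3, q4, q5, q6}
AF E[recv U AX done]: least fixpoint, start Z0 = {q0, q1, q3, q4, q5, q6}, add states with every successor in Z. Already a fixed point.
Sat(AF E[recv U AX done]) = {q0, q1, q3, q4, q5, q6}
q7 ∉ Sat(AF E[recv U AX done]) = {q0, q1, q3, q4, q5, q6}, so the formula does not hold at q7.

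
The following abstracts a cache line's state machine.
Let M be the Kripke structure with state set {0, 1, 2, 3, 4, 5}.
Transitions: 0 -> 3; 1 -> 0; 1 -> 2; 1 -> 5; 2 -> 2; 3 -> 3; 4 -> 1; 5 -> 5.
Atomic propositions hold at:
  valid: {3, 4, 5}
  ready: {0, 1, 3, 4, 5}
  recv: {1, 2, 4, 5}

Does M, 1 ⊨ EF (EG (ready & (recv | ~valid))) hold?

Yes

Sat(~valid) = {0, 1, 2}
Sat(recv | ~valid) = {0, 1, 2, 4, 5}
Sat(ready & (recv | ~valid)) = {0, 1, 4, 5}
EG (ready & (recv | ~valid)): greatest fixpoint, start Z0 = {0, 1, 4, 5}, keep only states in Sat with some successor in Z. Z1 = {1, 4, 5}; fixed.
Sat(EG (ready & (recv | ~valid))) = {1, 4, 5}
EF (EG (ready & (recv | ~valid))): least fixpoint, start Z0 = {1, 4, 5}, add states with some successor in Z. Already a fixed point.
Sat(EF (EG (ready & (recv | ~valid)))) = {1, 4, 5}
1 ∈ Sat(EF (EG (ready & (recv | ~valid)))) = {1, 4, 5}, so the formula holds at 1.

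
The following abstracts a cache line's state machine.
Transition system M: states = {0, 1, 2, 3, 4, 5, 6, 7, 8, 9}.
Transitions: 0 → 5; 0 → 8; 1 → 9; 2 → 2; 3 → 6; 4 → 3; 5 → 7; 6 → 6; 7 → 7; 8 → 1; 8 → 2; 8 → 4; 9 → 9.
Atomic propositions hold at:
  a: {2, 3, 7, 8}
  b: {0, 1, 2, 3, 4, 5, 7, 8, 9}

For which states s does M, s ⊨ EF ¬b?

Sat(¬b) = {6}
EF ¬b: least fixpoint, start Z0 = {6}, add states with some successor in Z. Z1 = {3, 6}; Z2 = {3, 4, 6}; Z3 = {3, 4, 6, 8}; Z4 = {0, 3, 4, 6, 8}; fixed.
Sat(EF ¬b) = {0, 3, 4, 6, 8}

{0, 3, 4, 6, 8}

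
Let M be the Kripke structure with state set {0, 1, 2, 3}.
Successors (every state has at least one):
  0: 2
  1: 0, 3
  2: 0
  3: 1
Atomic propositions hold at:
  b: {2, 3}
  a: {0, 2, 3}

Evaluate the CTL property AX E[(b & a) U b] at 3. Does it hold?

Sat(b & a) = {2, 3}
E[(b & a) U b]: least fixpoint, start Z0 = Sat(b) = {2, 3}, add states in Sat(b & a) with some successor in Z. Already a fixed point.
Sat(E[(b & a) U b]) = {2, 3}
Sat(AX E[(b & a) U b]) = {s : every successor in {2, 3}} = {0}
3 ∉ Sat(AX E[(b & a) U b]) = {0}, so the formula does not hold at 3.

No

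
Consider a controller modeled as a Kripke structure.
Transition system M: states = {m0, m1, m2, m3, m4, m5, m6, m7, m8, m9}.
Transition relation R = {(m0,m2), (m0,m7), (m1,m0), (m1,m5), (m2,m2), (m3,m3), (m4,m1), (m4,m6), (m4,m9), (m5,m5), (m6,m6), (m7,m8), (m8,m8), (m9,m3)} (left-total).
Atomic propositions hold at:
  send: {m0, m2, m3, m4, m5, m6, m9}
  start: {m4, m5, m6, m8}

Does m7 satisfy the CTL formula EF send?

No

EF send: least fixpoint, start Z0 = {m0, m2, m3, m4, m5, m6, m9}, add states with some successor in Z. Z1 = {m0, m1, m2, m3, m4, m5, m6, m9}; fixed.
Sat(EF send) = {m0, m1, m2, m3, m4, m5, m6, m9}
m7 ∉ Sat(EF send) = {m0, m1, m2, m3, m4, m5, m6, m9}, so the formula does not hold at m7.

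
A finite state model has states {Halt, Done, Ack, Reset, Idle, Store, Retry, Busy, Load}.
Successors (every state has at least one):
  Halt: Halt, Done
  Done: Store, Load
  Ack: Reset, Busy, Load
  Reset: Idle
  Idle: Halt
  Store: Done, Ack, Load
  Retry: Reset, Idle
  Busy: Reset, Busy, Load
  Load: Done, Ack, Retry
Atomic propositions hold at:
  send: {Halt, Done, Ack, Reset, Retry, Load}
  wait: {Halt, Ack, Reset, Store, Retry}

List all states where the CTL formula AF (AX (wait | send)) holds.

Sat(wait | send) = {Halt, Done, Ack, Reset, Store, Retry, Load}
Sat(AX (wait | send)) = {s : every successor in {Halt, Done, Ack, Reset, Store, Retry, Load}} = {Halt, Done, Idle, Store, Load}
AF (AX (wait | send)): least fixpoint, start Z0 = {Halt, Done, Idle, Store, Load}, add states with every successor in Z. Z1 = {Halt, Done, Reset, Idle, Store, Load}; Z2 = {Halt, Done, Reset, Idle, Store, Retry, Load}; fixed.
Sat(AF (AX (wait | send))) = {Halt, Done, Reset, Idle, Store, Retry, Load}

{Halt, Done, Reset, Idle, Store, Retry, Load}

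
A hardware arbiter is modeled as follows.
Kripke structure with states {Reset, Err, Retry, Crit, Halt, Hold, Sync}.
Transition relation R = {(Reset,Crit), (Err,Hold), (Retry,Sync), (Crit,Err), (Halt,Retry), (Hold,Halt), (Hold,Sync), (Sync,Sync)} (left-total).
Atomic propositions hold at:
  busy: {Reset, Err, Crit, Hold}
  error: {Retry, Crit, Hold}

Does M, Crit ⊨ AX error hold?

Sat(AX error) = {s : every successor in {Retry, Crit, Hold}} = {Reset, Err, Halt}
Crit ∉ Sat(AX error) = {Reset, Err, Halt}, so the formula does not hold at Crit.

No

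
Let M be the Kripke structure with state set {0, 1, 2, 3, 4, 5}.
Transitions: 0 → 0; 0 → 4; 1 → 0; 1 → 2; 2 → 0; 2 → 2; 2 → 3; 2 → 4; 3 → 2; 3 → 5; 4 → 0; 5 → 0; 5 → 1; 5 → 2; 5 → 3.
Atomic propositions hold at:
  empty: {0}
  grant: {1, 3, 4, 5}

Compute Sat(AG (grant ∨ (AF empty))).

{0, 4}

AF empty: least fixpoint, start Z0 = {0}, add states with every successor in Z. Z1 = {0, 4}; fixed.
Sat(AF empty) = {0, 4}
Sat(grant ∨ (AF empty)) = {0, 1, 3, 4, 5}
AG (grant ∨ (AF empty)): greatest fixpoint, start Z0 = {0, 1, 3, 4, 5}, keep only states in Sat with every successor in Z. Z1 = {0, 4}; fixed.
Sat(AG (grant ∨ (AF empty))) = {0, 4}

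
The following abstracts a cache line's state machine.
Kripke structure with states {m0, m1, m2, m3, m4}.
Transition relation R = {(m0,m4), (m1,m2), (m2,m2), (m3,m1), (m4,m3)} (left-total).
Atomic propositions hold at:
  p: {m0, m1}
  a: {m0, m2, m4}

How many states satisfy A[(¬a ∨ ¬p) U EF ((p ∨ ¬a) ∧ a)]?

1

Sat(¬a) = {m1, m3}
Sat(¬p) = {m2, m3, m4}
Sat(¬a ∨ ¬p) = {m1, m2, m3, m4}
Sat(p ∨ ¬a) = {m0, m1, m3}
Sat((p ∨ ¬a) ∧ a) = {m0}
EF ((p ∨ ¬a) ∧ a): least fixpoint, start Z0 = {m0}, add states with some successor in Z. Already a fixed point.
Sat(EF ((p ∨ ¬a) ∧ a)) = {m0}
A[(¬a ∨ ¬p) U EF ((p ∨ ¬a) ∧ a)]: least fixpoint, start Z0 = Sat(EF ((p ∨ ¬a) ∧ a)) = {m0}, add states in Sat(¬a ∨ ¬p) with every successor in Z. Already a fixed point.
Sat(A[(¬a ∨ ¬p) U EF ((p ∨ ¬a) ∧ a)]) = {m0}
|Sat(A[(¬a ∨ ¬p) U EF ((p ∨ ¬a) ∧ a)])| = |{m0}| = 1.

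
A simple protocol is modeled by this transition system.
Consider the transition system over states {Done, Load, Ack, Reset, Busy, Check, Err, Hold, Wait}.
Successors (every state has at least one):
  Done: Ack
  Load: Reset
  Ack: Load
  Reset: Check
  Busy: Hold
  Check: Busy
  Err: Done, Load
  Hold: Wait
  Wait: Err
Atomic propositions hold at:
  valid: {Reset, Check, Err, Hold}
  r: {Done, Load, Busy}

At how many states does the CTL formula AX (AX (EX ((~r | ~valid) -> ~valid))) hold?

Sat(~r) = {Ack, Reset, Check, Err, Hold, Wait}
Sat(~valid) = {Done, Load, Ack, Busy, Wait}
Sat(~r | ~valid) = {Done, Load, Ack, Reset, Busy, Check, Err, Hold, Wait}
Sat((~r | ~valid) -> ~valid) = {Done, Load, Ack, Busy, Wait}
Sat(EX ((~r | ~valid) -> ~valid)) = {s : some successor in {Done, Load, Ack, Busy, Wait}} = {Done, Ack, Check, Err, Hold}
Sat(AX (EX ((~r | ~valid) -> ~valid))) = {s : every successor in {Done, Ack, Check, Err, Hold}} = {Done, Reset, Busy, Wait}
Sat(AX (AX (EX ((~r | ~valid) -> ~valid)))) = {s : every successor in {Done, Reset, Busy, Wait}} = {Load, Check, Hold}
|Sat(AX (AX (EX ((~r | ~valid) -> ~valid))))| = |{Load, Check, Hold}| = 3.

3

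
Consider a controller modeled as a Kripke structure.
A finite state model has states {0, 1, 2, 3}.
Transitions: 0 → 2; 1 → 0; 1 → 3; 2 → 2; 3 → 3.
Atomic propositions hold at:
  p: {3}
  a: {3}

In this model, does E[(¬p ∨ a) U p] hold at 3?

Yes

Sat(¬p) = {0, 1, 2}
Sat(¬p ∨ a) = {0, 1, 2, 3}
E[(¬p ∨ a) U p]: least fixpoint, start Z0 = Sat(p) = {3}, add states in Sat(¬p ∨ a) with some successor in Z. Z1 = {1, 3}; fixed.
Sat(E[(¬p ∨ a) U p]) = {1, 3}
3 ∈ Sat(E[(¬p ∨ a) U p]) = {1, 3}, so the formula holds at 3.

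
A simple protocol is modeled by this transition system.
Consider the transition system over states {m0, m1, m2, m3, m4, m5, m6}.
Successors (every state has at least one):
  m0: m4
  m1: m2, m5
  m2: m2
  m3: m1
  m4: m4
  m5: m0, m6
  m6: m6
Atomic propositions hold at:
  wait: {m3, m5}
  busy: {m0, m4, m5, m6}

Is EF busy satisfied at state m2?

No

EF busy: least fixpoint, start Z0 = {m0, m4, m5, m6}, add states with some successor in Z. Z1 = {m0, m1, m4, m5, m6}; Z2 = {m0, m1, m3, m4, m5, m6}; fixed.
Sat(EF busy) = {m0, m1, m3, m4, m5, m6}
m2 ∉ Sat(EF busy) = {m0, m1, m3, m4, m5, m6}, so the formula does not hold at m2.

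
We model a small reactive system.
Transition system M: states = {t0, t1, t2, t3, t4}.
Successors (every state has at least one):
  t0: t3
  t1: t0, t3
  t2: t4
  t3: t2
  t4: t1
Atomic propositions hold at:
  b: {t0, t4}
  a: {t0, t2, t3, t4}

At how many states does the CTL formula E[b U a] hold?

E[b U a]: least fixpoint, start Z0 = Sat(a) = {t0, t2, t3, t4}, add states in Sat(b) with some successor in Z. Already a fixed point.
Sat(E[b U a]) = {t0, t2, t3, t4}
|Sat(E[b U a])| = |{t0, t2, t3, t4}| = 4.

4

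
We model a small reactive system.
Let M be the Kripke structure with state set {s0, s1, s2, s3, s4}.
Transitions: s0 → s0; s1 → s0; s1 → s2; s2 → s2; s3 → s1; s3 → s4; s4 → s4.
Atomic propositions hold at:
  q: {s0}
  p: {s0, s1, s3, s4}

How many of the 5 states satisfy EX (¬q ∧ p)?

Sat(¬q) = {s1, s2, s3, s4}
Sat(¬q ∧ p) = {s1, s3, s4}
Sat(EX (¬q ∧ p)) = {s : some successor in {s1, s3, s4}} = {s3, s4}
|Sat(EX (¬q ∧ p))| = |{s3, s4}| = 2.

2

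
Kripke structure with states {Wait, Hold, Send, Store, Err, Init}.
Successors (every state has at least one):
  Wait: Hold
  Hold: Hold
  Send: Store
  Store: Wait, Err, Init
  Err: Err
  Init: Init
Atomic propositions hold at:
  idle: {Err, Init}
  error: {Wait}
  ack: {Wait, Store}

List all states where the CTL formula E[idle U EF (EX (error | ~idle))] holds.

Sat(~idle) = {Wait, Hold, Send, Store}
Sat(error | ~idle) = {Wait, Hold, Send, Store}
Sat(EX (error | ~idle)) = {s : some successor in {Wait, Hold, Send, Store}} = {Wait, Hold, Send, Store}
EF (EX (error | ~idle)): least fixpoint, start Z0 = {Wait, Hold, Send, Store}, add states with some successor in Z. Already a fixed point.
Sat(EF (EX (error | ~idle))) = {Wait, Hold, Send, Store}
E[idle U EF (EX (error | ~idle))]: least fixpoint, start Z0 = Sat(EF (EX (error | ~idle))) = {Wait, Hold, Send, Store}, add states in Sat(idle) with some successor in Z. Already a fixed point.
Sat(E[idle U EF (EX (error | ~idle))]) = {Wait, Hold, Send, Store}

{Wait, Hold, Send, Store}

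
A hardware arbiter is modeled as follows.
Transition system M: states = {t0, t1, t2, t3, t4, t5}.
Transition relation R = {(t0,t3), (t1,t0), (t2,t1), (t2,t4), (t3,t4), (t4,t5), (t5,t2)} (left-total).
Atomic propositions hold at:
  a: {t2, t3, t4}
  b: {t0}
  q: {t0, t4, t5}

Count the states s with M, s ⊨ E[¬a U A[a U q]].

5

Sat(¬a) = {t0, t1, t5}
A[a U q]: least fixpoint, start Z0 = Sat(q) = {t0, t4, t5}, add states in Sat(a) with every successor in Z. Z1 = {t0, t3, t4, t5}; fixed.
Sat(A[a U q]) = {t0, t3, t4, t5}
E[¬a U A[a U q]]: least fixpoint, start Z0 = Sat(A[a U q]) = {t0, t3, t4, t5}, add states in Sat(¬a) with some successor in Z. Z1 = {t0, t1, t3, t4, t5}; fixed.
Sat(E[¬a U A[a U q]]) = {t0, t1, t3, t4, t5}
|Sat(E[¬a U A[a U q]])| = |{t0, t1, t3, t4, t5}| = 5.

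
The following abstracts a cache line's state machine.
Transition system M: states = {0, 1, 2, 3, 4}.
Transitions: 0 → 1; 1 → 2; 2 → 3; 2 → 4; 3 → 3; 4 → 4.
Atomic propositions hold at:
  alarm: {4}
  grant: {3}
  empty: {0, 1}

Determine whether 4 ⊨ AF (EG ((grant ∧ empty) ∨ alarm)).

Yes

Sat(grant ∧ empty) = ∅
Sat((grant ∧ empty) ∨ alarm) = {4}
EG ((grant ∧ empty) ∨ alarm): greatest fixpoint, start Z0 = {4}, keep only states in Sat with some successor in Z. Already a fixed point.
Sat(EG ((grant ∧ empty) ∨ alarm)) = {4}
AF (EG ((grant ∧ empty) ∨ alarm)): least fixpoint, start Z0 = {4}, add states with every successor in Z. Already a fixed point.
Sat(AF (EG ((grant ∧ empty) ∨ alarm))) = {4}
4 ∈ Sat(AF (EG ((grant ∧ empty) ∨ alarm))) = {4}, so the formula holds at 4.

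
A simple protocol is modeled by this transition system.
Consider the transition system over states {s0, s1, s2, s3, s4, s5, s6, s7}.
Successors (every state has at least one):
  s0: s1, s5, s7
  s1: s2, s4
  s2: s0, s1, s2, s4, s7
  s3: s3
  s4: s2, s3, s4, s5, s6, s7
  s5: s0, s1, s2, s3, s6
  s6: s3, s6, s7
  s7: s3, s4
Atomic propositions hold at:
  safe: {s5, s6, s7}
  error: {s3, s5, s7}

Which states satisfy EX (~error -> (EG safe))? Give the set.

{s0, s2, s3, s4, s5, s6, s7}

Sat(~error) = {s0, s1, s2, s4, s6}
EG safe: greatest fixpoint, start Z0 = {s5, s6, s7}, keep only states in Sat with some successor in Z. Z1 = {s5, s6}; fixed.
Sat(EG safe) = {s5, s6}
Sat(~error -> (EG safe)) = {s3, s5, s6, s7}
Sat(EX (~error -> (EG safe))) = {s : some successor in {s3, s5, s6, s7}} = {s0, s2, s3, s4, s5, s6, s7}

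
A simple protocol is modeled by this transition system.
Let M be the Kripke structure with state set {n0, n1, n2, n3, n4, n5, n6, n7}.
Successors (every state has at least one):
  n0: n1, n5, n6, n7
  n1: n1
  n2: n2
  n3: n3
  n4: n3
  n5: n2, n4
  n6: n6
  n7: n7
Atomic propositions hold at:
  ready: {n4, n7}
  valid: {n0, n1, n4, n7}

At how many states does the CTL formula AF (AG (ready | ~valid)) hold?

6

Sat(~valid) = {n2, n3, n5, n6}
Sat(ready | ~valid) = {n2, n3, n4, n5, n6, n7}
AG (ready | ~valid): greatest fixpoint, start Z0 = {n2, n3, n4, n5, n6, n7}, keep only states in Sat with every successor in Z. Already a fixed point.
Sat(AG (ready | ~valid)) = {n2, n3, n4, n5, n6, n7}
AF (AG (ready | ~valid)): least fixpoint, start Z0 = {n2, n3, n4, n5, n6, n7}, add states with every successor in Z. Already a fixed point.
Sat(AF (AG (ready | ~valid))) = {n2, n3, n4, n5, n6, n7}
|Sat(AF (AG (ready | ~valid)))| = |{n2, n3, n4, n5, n6, n7}| = 6.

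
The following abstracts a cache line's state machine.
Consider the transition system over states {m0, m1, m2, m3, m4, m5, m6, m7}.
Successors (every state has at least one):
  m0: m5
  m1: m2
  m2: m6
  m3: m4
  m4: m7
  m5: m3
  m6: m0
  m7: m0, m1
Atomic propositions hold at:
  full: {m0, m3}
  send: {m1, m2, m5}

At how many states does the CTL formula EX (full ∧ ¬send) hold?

3

Sat(¬send) = {m0, m3, m4, m6, m7}
Sat(full ∧ ¬send) = {m0, m3}
Sat(EX (full ∧ ¬send)) = {s : some successor in {m0, m3}} = {m5, m6, m7}
|Sat(EX (full ∧ ¬send))| = |{m5, m6, m7}| = 3.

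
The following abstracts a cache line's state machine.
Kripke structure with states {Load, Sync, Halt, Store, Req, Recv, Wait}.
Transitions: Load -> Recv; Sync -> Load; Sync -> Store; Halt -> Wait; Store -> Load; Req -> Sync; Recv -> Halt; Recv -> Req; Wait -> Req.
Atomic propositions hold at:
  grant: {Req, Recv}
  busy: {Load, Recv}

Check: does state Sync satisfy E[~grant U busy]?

Sat(~grant) = {Load, Sync, Halt, Store, Wait}
E[~grant U busy]: least fixpoint, start Z0 = Sat(busy) = {Load, Recv}, add states in Sat(~grant) with some successor in Z. Z1 = {Load, Sync, Store, Recv}; fixed.
Sat(E[~grant U busy]) = {Load, Sync, Store, Recv}
Sync ∈ Sat(E[~grant U busy]) = {Load, Sync, Store, Recv}, so the formula holds at Sync.

Yes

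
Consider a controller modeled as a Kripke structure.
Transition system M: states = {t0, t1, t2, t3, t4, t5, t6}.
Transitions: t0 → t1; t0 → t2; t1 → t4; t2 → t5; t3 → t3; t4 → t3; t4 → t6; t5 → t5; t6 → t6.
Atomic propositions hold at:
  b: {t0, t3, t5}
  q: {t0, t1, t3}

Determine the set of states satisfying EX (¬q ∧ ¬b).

{t0, t1, t4, t6}

Sat(¬q) = {t2, t4, t5, t6}
Sat(¬b) = {t1, t2, t4, t6}
Sat(¬q ∧ ¬b) = {t2, t4, t6}
Sat(EX (¬q ∧ ¬b)) = {s : some successor in {t2, t4, t6}} = {t0, t1, t4, t6}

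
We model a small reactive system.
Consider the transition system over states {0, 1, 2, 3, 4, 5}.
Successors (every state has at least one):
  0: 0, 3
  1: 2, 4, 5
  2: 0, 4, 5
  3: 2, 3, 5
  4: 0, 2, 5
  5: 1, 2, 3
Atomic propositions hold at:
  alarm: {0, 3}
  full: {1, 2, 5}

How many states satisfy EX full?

5

Sat(EX full) = {s : some successor in {1, 2, 5}} = {1, 2, 3, 4, 5}
|Sat(EX full)| = |{1, 2, 3, 4, 5}| = 5.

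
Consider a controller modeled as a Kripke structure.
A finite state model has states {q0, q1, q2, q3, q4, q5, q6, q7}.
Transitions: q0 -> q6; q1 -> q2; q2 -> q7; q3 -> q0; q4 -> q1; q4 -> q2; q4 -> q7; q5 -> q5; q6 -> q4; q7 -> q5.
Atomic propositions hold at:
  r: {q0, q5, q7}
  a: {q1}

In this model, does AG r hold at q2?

AG r: greatest fixpoint, start Z0 = {q0, q5, q7}, keep only states in Sat with every successor in Z. Z1 = {q5, q7}; fixed.
Sat(AG r) = {q5, q7}
q2 ∉ Sat(AG r) = {q5, q7}, so the formula does not hold at q2.

No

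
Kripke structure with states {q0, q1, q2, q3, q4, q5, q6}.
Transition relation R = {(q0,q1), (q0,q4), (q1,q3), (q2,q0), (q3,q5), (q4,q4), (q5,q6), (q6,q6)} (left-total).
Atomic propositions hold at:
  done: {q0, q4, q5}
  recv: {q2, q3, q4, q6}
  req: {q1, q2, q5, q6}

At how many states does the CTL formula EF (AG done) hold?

3

AG done: greatest fixpoint, start Z0 = {q0, q4, q5}, keep only states in Sat with every successor in Z. Z1 = {q4}; fixed.
Sat(AG done) = {q4}
EF (AG done): least fixpoint, start Z0 = {q4}, add states with some successor in Z. Z1 = {q0, q4}; Z2 = {q0, q2, q4}; fixed.
Sat(EF (AG done)) = {q0, q2, q4}
|Sat(EF (AG done))| = |{q0, q2, q4}| = 3.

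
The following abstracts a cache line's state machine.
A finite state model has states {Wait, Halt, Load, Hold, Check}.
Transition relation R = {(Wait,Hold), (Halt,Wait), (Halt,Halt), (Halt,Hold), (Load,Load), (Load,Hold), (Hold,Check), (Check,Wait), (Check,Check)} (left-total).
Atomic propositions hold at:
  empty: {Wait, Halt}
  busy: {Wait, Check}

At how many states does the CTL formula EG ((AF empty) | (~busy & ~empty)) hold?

2

AF empty: least fixpoint, start Z0 = {Wait, Halt}, add states with every successor in Z. Already a fixed point.
Sat(AF empty) = {Wait, Halt}
Sat(~busy) = {Halt, Load, Hold}
Sat(~empty) = {Load, Hold, Check}
Sat(~busy & ~empty) = {Load, Hold}
Sat((AF empty) | (~busy & ~empty)) = {Wait, Halt, Load, Hold}
EG ((AF empty) | (~busy & ~empty)): greatest fixpoint, start Z0 = {Wait, Halt, Load, Hold}, keep only states in Sat with some successor in Z. Z1 = {Wait, Halt, Load}; Z2 = {Halt, Load}; fixed.
Sat(EG ((AF empty) | (~busy & ~empty))) = {Halt, Load}
|Sat(EG ((AF empty) | (~busy & ~empty)))| = |{Halt, Load}| = 2.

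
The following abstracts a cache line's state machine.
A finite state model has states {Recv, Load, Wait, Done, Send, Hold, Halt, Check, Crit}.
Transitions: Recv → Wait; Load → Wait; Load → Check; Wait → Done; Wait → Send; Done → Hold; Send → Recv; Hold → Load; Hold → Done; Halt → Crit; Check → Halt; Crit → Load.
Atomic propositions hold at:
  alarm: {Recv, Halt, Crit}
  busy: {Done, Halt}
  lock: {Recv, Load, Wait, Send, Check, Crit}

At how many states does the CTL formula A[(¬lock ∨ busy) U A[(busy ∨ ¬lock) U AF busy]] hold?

3

Sat(¬lock) = {Done, Hold, Halt}
Sat(¬lock ∨ busy) = {Done, Hold, Halt}
Sat(busy ∨ ¬lock) = {Done, Hold, Halt}
AF busy: least fixpoint, start Z0 = {Done, Halt}, add states with every successor in Z. Z1 = {Done, Halt, Check}; fixed.
Sat(AF busy) = {Done, Halt, Check}
A[(busy ∨ ¬lock) U AF busy]: least fixpoint, start Z0 = Sat(AF busy) = {Done, Halt, Check}, add states in Sat(busy ∨ ¬lock) with every successor in Z. Already a fixed point.
Sat(A[(busy ∨ ¬lock) U AF busy]) = {Done, Halt, Check}
A[(¬lock ∨ busy) U A[(busy ∨ ¬lock) U AF busy]]: least fixpoint, start Z0 = Sat(A[(busy ∨ ¬lock) U AF busy]) = {Done, Halt, Check}, add states in Sat(¬lock ∨ busy) with every successor in Z. Already a fixed point.
Sat(A[(¬lock ∨ busy) U A[(busy ∨ ¬lock) U AF busy]]) = {Done, Halt, Check}
|Sat(A[(¬lock ∨ busy) U A[(busy ∨ ¬lock) U AF busy]])| = |{Done, Halt, Check}| = 3.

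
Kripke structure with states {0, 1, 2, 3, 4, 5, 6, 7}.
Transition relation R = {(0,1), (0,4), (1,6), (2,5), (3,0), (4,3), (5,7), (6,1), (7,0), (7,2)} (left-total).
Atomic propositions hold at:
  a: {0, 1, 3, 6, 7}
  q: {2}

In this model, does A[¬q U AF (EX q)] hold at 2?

Sat(¬q) = {0, 1, 3, 4, 5, 6, 7}
Sat(EX q) = {s : some successor in {2}} = {7}
AF (EX q): least fixpoint, start Z0 = {7}, add states with every successor in Z. Z1 = {5, 7}; Z2 = {2, 5, 7}; fixed.
Sat(AF (EX q)) = {2, 5, 7}
A[¬q U AF (EX q)]: least fixpoint, start Z0 = Sat(AF (EX q)) = {2, 5, 7}, add states in Sat(¬q) with every successor in Z. Already a fixed point.
Sat(A[¬q U AF (EX q)]) = {2, 5, 7}
2 ∈ Sat(A[¬q U AF (EX q)]) = {2, 5, 7}, so the formula holds at 2.

Yes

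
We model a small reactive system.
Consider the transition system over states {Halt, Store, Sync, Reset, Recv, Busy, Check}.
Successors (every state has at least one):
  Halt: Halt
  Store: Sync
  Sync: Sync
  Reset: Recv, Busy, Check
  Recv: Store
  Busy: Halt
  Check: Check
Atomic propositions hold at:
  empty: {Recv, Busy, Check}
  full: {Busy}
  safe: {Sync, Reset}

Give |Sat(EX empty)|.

2

Sat(EX empty) = {s : some successor in {Recv, Busy, Check}} = {Reset, Check}
|Sat(EX empty)| = |{Reset, Check}| = 2.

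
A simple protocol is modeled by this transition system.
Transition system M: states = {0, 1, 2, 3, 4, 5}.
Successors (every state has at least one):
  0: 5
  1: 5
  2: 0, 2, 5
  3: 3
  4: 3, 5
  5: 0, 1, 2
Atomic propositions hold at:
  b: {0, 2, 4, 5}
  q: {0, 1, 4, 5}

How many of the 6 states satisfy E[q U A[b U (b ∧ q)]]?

Sat(b ∧ q) = {0, 4, 5}
A[b U (b ∧ q)]: least fixpoint, start Z0 = Sat((b ∧ q)) = {0, 4, 5}, add states in Sat(b) with every successor in Z. Already a fixed point.
Sat(A[b U (b ∧ q)]) = {0, 4, 5}
E[q U A[b U (b ∧ q)]]: least fixpoint, start Z0 = Sat(A[b U (b ∧ q)]) = {0, 4, 5}, add states in Sat(q) with some successor in Z. Z1 = {0, 1, 4, 5}; fixed.
Sat(E[q U A[b U (b ∧ q)]]) = {0, 1, 4, 5}
|Sat(E[q U A[b U (b ∧ q)]])| = |{0, 1, 4, 5}| = 4.

4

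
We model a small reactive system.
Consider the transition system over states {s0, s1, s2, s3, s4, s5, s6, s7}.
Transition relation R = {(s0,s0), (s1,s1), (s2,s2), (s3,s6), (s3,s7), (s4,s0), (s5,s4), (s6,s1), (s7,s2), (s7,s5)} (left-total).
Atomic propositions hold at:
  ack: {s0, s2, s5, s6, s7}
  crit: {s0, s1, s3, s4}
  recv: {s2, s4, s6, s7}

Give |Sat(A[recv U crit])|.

5

A[recv U crit]: least fixpoint, start Z0 = Sat(crit) = {s0, s1, s3, s4}, add states in Sat(recv) with every successor in Z. Z1 = {s0, s1, s3, s4, s6}; fixed.
Sat(A[recv U crit]) = {s0, s1, s3, s4, s6}
|Sat(A[recv U crit])| = |{s0, s1, s3, s4, s6}| = 5.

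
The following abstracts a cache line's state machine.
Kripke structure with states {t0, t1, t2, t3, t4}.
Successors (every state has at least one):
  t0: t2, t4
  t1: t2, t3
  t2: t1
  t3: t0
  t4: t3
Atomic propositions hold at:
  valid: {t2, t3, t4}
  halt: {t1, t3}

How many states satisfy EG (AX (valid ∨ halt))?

Sat(valid ∨ halt) = {t1, t2, t3, t4}
Sat(AX (valid ∨ halt)) = {s : every successor in {t1, t2, t3, t4}} = {t0, t1, t2, t4}
EG (AX (valid ∨ halt)): greatest fixpoint, start Z0 = {t0, t1, t2, t4}, keep only states in Sat with some successor in Z. Z1 = {t0, t1, t2}; fixed.
Sat(EG (AX (valid ∨ halt))) = {t0, t1, t2}
|Sat(EG (AX (valid ∨ halt)))| = |{t0, t1, t2}| = 3.

3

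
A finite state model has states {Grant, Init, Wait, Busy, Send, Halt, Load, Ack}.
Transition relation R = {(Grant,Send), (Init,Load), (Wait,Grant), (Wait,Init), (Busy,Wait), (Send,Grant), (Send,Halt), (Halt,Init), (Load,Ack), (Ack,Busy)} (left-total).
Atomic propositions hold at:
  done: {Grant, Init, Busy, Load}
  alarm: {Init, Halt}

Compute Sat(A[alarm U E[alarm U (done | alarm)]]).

Sat(done | alarm) = {Grant, Init, Busy, Halt, Load}
E[alarm U (done | alarm)]: least fixpoint, start Z0 = Sat((done | alarm)) = {Grant, Init, Busy, Halt, Load}, add states in Sat(alarm) with some successor in Z. Already a fixed point.
Sat(E[alarm U (done | alarm)]) = {Grant, Init, Busy, Halt, Load}
A[alarm U E[alarm U (done | alarm)]]: least fixpoint, start Z0 = Sat(E[alarm U (done | alarm)]) = {Grant, Init, Busy, Halt, Load}, add states in Sat(alarm) with every successor in Z. Already a fixed point.
Sat(A[alarm U E[alarm U (done | alarm)]]) = {Grant, Init, Busy, Halt, Load}

{Grant, Init, Busy, Halt, Load}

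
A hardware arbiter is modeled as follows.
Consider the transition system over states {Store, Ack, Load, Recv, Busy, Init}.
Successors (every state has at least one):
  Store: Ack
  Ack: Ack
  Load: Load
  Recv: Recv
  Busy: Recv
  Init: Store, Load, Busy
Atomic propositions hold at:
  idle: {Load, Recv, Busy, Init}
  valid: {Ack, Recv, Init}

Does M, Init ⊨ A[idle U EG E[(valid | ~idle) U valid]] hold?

Sat(~idle) = {Store, Ack}
Sat(valid | ~idle) = {Store, Ack, Recv, Init}
E[(valid | ~idle) U valid]: least fixpoint, start Z0 = Sat(valid) = {Ack, Recv, Init}, add states in Sat(valid | ~idle) with some successor in Z. Z1 = {Store, Ack, Recv, Init}; fixed.
Sat(E[(valid | ~idle) U valid]) = {Store, Ack, Recv, Init}
EG E[(valid | ~idle) U valid]: greatest fixpoint, start Z0 = {Store, Ack, Recv, Init}, keep only states in Sat with some successor in Z. Already a fixed point.
Sat(EG E[(valid | ~idle) U valid]) = {Store, Ack, Recv, Init}
A[idle U EG E[(valid | ~idle) U valid]]: least fixpoint, start Z0 = Sat(EG E[(valid | ~idle) U valid]) = {Store, Ack, Recv, Init}, add states in Sat(idle) with every successor in Z. Z1 = {Store, Ack, Recv, Busy, Init}; fixed.
Sat(A[idle U EG E[(valid | ~idle) U valid]]) = {Store, Ack, Recv, Busy, Init}
Init ∈ Sat(A[idle U EG E[(valid | ~idle) U valid]]) = {Store, Ack, Recv, Busy, Init}, so the formula holds at Init.

Yes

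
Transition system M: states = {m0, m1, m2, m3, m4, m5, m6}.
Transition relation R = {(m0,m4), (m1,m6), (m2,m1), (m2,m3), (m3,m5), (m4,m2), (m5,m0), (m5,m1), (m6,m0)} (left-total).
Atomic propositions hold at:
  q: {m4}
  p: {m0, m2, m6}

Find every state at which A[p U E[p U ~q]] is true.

{m0, m1, m2, m3, m5, m6}

Sat(~q) = {m0, m1, m2, m3, m5, m6}
E[p U ~q]: least fixpoint, start Z0 = Sat(~q) = {m0, m1, m2, m3, m5, m6}, add states in Sat(p) with some successor in Z. Already a fixed point.
Sat(E[p U ~q]) = {m0, m1, m2, m3, m5, m6}
A[p U E[p U ~q]]: least fixpoint, start Z0 = Sat(E[p U ~q]) = {m0, m1, m2, m3, m5, m6}, add states in Sat(p) with every successor in Z. Already a fixed point.
Sat(A[p U E[p U ~q]]) = {m0, m1, m2, m3, m5, m6}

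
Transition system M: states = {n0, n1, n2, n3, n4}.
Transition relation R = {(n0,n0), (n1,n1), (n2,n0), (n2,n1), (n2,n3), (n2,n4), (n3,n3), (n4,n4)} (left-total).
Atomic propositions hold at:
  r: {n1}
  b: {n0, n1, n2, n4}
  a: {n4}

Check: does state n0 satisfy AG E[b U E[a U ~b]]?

Sat(~b) = {n3}
E[a U ~b]: least fixpoint, start Z0 = Sat(~b) = {n3}, add states in Sat(a) with some successor in Z. Already a fixed point.
Sat(E[a U ~b]) = {n3}
E[b U E[a U ~b]]: least fixpoint, start Z0 = Sat(E[a U ~b]) = {n3}, add states in Sat(b) with some successor in Z. Z1 = {n2, n3}; fixed.
Sat(E[b U E[a U ~b]]) = {n2, n3}
AG E[b U E[a U ~b]]: greatest fixpoint, start Z0 = {n2, n3}, keep only states in Sat with every successor in Z. Z1 = {n3}; fixed.
Sat(AG E[b U E[a U ~b]]) = {n3}
n0 ∉ Sat(AG E[b U E[a U ~b]]) = {n3}, so the formula does not hold at n0.

No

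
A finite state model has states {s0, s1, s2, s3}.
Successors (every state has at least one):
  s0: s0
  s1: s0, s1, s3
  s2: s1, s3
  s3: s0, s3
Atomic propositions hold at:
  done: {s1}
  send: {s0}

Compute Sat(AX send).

{s0}

Sat(AX send) = {s : every successor in {s0}} = {s0}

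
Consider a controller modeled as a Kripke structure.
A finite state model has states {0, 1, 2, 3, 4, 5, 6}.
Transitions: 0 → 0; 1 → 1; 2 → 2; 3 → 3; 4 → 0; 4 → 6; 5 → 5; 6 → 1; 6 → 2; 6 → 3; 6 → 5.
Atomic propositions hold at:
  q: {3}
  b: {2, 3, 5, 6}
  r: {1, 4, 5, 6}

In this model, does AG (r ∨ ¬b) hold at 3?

Sat(¬b) = {0, 1, 4}
Sat(r ∨ ¬b) = {0, 1, 4, 5, 6}
AG (r ∨ ¬b): greatest fixpoint, start Z0 = {0, 1, 4, 5, 6}, keep only states in Sat with every successor in Z. Z1 = {0, 1, 4, 5}; Z2 = {0, 1, 5}; fixed.
Sat(AG (r ∨ ¬b)) = {0, 1, 5}
3 ∉ Sat(AG (r ∨ ¬b)) = {0, 1, 5}, so the formula does not hold at 3.

No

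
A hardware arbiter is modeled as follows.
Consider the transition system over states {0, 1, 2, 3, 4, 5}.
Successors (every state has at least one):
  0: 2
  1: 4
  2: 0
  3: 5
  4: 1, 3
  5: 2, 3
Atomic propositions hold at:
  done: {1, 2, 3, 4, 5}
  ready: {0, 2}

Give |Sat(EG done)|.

EG done: greatest fixpoint, start Z0 = {1, 2, 3, 4, 5}, keep only states in Sat with some successor in Z. Z1 = {1, 3, 4, 5}; fixed.
Sat(EG done) = {1, 3, 4, 5}
|Sat(EG done)| = |{1, 3, 4, 5}| = 4.

4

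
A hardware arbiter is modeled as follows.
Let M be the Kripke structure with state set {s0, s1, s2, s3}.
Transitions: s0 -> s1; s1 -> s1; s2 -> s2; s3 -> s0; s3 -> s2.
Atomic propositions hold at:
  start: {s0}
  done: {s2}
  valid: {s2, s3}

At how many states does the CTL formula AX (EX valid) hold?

1

Sat(EX valid) = {s : some successor in {s2, s3}} = {s2, s3}
Sat(AX (EX valid)) = {s : every successor in {s2, s3}} = {s2}
|Sat(AX (EX valid))| = |{s2}| = 1.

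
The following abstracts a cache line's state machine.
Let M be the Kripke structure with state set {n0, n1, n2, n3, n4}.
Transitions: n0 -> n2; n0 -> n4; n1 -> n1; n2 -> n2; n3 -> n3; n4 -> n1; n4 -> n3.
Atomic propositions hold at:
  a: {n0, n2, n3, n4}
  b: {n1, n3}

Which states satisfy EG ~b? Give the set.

{n0, n2}

Sat(~b) = {n0, n2, n4}
EG ~b: greatest fixpoint, start Z0 = {n0, n2, n4}, keep only states in Sat with some successor in Z. Z1 = {n0, n2}; fixed.
Sat(EG ~b) = {n0, n2}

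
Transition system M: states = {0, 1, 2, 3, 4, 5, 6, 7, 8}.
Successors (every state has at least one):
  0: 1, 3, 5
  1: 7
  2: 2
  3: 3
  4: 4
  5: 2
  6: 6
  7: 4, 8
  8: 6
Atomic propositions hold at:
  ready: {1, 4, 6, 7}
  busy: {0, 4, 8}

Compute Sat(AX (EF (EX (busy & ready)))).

{1, 4}

Sat(busy & ready) = {4}
Sat(EX (busy & ready)) = {s : some successor in {4}} = {4, 7}
EF (EX (busy & ready)): least fixpoint, start Z0 = {4, 7}, add states with some successor in Z. Z1 = {1, 4, 7}; Z2 = {0, 1, 4, 7}; fixed.
Sat(EF (EX (busy & ready))) = {0, 1, 4, 7}
Sat(AX (EF (EX (busy & ready)))) = {s : every successor in {0, 1, 4, 7}} = {1, 4}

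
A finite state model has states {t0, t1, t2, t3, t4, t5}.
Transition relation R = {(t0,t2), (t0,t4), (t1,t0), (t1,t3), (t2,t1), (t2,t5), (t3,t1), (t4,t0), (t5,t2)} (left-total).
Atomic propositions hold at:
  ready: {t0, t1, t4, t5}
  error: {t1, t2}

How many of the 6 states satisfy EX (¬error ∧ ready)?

Sat(¬error) = {t0, t3, t4, t5}
Sat(¬error ∧ ready) = {t0, t4, t5}
Sat(EX (¬error ∧ ready)) = {s : some successor in {t0, t4, t5}} = {t0, t1, t2, t4}
|Sat(EX (¬error ∧ ready))| = |{t0, t1, t2, t4}| = 4.

4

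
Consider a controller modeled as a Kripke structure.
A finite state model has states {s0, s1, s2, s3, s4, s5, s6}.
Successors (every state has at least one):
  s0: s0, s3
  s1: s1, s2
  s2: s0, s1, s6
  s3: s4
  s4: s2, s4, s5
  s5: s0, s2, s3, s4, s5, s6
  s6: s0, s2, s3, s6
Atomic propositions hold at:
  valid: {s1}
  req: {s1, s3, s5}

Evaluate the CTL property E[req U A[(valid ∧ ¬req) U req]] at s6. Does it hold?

Sat(¬req) = {s0, s2, s4, s6}
Sat(valid ∧ ¬req) = ∅
A[(valid ∧ ¬req) U req]: least fixpoint, start Z0 = Sat(req) = {s1, s3, s5}, add states in Sat(valid ∧ ¬req) with every successor in Z. Already a fixed point.
Sat(A[(valid ∧ ¬req) U req]) = {s1, s3, s5}
E[req U A[(valid ∧ ¬req) U req]]: least fixpoint, start Z0 = Sat(A[(valid ∧ ¬req) U req]) = {s1, s3, s5}, add states in Sat(req) with some successor in Z. Already a fixed point.
Sat(E[req U A[(valid ∧ ¬req) U req]]) = {s1, s3, s5}
s6 ∉ Sat(E[req U A[(valid ∧ ¬req) U req]]) = {s1, s3, s5}, so the formula does not hold at s6.

No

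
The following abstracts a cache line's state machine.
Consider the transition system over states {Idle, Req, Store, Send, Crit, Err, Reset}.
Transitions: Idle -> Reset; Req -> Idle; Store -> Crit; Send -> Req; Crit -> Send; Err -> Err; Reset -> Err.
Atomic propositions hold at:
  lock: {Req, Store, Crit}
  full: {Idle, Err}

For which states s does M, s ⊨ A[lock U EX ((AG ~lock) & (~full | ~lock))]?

Sat(~lock) = {Idle, Send, Err, Reset}
AG ~lock: greatest fixpoint, start Z0 = {Idle, Send, Err, Reset}, keep only states in Sat with every successor in Z. Z1 = {Idle, Err, Reset}; fixed.
Sat(AG ~lock) = {Idle, Err, Reset}
Sat(~full) = {Req, Store, Send, Crit, Reset}
Sat(~full | ~lock) = {Idle, Req, Store, Send, Crit, Err, Reset}
Sat((AG ~lock) & (~full | ~lock)) = {Idle, Err, Reset}
Sat(EX ((AG ~lock) & (~full | ~lock))) = {s : some successor in {Idle, Err, Reset}} = {Idle, Req, Err, Reset}
A[lock U EX ((AG ~lock) & (~full | ~lock))]: least fixpoint, start Z0 = Sat(EX ((AG ~lock) & (~full | ~lock))) = {Idle, Req, Err, Reset}, add states in Sat(lock) with every successor in Z. Already a fixed point.
Sat(A[lock U EX ((AG ~lock) & (~full | ~lock))]) = {Idle, Req, Err, Reset}

{Idle, Req, Err, Reset}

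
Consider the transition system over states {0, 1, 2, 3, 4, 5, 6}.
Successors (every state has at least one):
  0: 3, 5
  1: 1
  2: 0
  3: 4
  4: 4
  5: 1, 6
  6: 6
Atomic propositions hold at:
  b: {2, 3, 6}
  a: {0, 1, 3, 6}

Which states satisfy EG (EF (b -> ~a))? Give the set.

Sat(~a) = {2, 4, 5}
Sat(b -> ~a) = {0, 1, 2, 4, 5}
EF (b -> ~a): least fixpoint, start Z0 = {0, 1, 2, 4, 5}, add states with some successor in Z. Z1 = {0, 1, 2, 3, 4, 5}; fixed.
Sat(EF (b -> ~a)) = {0, 1, 2, 3, 4, 5}
EG (EF (b -> ~a)): greatest fixpoint, start Z0 = {0, 1, 2, 3, 4, 5}, keep only states in Sat with some successor in Z. Already a fixed point.
Sat(EG (EF (b -> ~a))) = {0, 1, 2, 3, 4, 5}

{0, 1, 2, 3, 4, 5}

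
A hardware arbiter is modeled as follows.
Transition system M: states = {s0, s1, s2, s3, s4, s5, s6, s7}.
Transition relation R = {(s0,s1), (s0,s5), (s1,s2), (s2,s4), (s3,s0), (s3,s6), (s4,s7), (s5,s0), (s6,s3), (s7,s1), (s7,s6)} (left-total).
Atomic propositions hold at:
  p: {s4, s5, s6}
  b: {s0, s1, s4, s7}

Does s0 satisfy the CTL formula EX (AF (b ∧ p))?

Yes

Sat(b ∧ p) = {s4}
AF (b ∧ p): least fixpoint, start Z0 = {s4}, add states with every successor in Z. Z1 = {s2, s4}; Z2 = {s1, s2, s4}; fixed.
Sat(AF (b ∧ p)) = {s1, s2, s4}
Sat(EX (AF (b ∧ p))) = {s : some successor in {s1, s2, s4}} = {s0, s1, s2, s7}
s0 ∈ Sat(EX (AF (b ∧ p))) = {s0, s1, s2, s7}, so the formula holds at s0.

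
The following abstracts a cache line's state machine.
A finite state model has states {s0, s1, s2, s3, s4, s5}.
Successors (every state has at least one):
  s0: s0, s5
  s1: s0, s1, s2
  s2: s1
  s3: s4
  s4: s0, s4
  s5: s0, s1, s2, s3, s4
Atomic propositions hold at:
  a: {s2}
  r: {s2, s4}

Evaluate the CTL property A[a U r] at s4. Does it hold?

Yes

A[a U r]: least fixpoint, start Z0 = Sat(r) = {s2, s4}, add states in Sat(a) with every successor in Z. Already a fixed point.
Sat(A[a U r]) = {s2, s4}
s4 ∈ Sat(A[a U r]) = {s2, s4}, so the formula holds at s4.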